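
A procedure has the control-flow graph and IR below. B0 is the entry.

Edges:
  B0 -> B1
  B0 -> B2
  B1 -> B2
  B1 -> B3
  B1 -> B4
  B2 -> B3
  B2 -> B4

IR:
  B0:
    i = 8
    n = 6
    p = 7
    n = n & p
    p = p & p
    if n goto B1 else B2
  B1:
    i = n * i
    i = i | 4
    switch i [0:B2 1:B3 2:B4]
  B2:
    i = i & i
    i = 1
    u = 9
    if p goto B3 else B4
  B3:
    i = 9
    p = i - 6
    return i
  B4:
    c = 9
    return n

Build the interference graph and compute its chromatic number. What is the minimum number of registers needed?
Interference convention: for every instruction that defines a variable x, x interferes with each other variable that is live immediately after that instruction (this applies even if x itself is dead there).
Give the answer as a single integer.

Answer: 3

Analysis:
Per-block:
  B0: {i,n,p} / ∅
  B1: {i} / {i,n}
  B2: {i,u} / {i,p}
  B3: {i,p} / ∅
  B4: {c} / {n}

Liveness:
  B0 li=∅ lo={i,n,p}
  B1 li={i,n,p} lo={i,n,p}
  B2 li={i,n,p} lo={n}
  B3 li=∅ lo=∅
  B4 li={n} lo=∅

Interfere edges:
  c↔{n}
  i↔{n,p}
  n↔{c,i,p,u}
  p↔{i,n,u}
  u↔{n,p}

Chromatic number:
  clique {i,n,p} ⇒ need ≥ 3
  assign c→R1 i→R2 n→R0 p→R1 u→R2 — no edge inside a register ⇒ χ ≤ 3
  χ = 3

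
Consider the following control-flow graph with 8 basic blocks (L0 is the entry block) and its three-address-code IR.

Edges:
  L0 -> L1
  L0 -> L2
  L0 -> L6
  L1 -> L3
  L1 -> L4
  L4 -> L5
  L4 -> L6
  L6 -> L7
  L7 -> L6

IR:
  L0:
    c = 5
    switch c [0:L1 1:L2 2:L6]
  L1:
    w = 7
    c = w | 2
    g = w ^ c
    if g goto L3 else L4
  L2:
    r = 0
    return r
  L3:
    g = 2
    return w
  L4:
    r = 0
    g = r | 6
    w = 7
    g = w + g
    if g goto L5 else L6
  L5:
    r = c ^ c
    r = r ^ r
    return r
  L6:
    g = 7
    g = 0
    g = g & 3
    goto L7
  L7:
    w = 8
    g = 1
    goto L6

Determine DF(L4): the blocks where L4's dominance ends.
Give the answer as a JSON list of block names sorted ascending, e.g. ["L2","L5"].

Answer: ["L6"]

Derivation:
idom tree: L1←L0 L2←L0 L3←L1 L4←L1 L5←L4 L6←L0 L7←L6
Join-block Dom:
  L6: preds {L0,L4,L7}: {L0} ∩ {L0,L1,L4} ∩ {L0,L6,L7} = {L0}; idom=L0

DF derivation:
  L6←L0: walk · to L0
  L6←L4: walk L4→L1 to L0
  L6←L7: walk L7→L6 to L0
  L0 → ∅
  L1 → {L6}
  L2 → ∅
  L3 → ∅
  L4 → {L6}
  L5 → ∅
  L6 → {L6}
  L7 → {L6}

DF(L4) = ["L6"]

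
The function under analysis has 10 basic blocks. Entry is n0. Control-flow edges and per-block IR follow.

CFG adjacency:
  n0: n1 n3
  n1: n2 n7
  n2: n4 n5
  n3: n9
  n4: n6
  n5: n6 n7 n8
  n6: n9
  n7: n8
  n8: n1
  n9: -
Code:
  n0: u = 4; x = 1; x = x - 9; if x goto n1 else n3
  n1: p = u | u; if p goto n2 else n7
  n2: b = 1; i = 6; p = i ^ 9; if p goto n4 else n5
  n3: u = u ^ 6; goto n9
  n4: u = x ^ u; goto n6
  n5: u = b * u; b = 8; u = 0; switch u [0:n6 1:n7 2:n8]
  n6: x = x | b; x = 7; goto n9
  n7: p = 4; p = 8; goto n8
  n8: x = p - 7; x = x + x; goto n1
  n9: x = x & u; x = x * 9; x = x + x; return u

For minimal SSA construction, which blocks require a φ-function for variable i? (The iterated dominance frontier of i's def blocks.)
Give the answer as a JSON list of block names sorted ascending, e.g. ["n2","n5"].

Answer: ["n1", "n7", "n8", "n9"]

Derivation:
idom tree: n1←n0 n2←n1 n3←n0 n4←n2 n5←n2 n6←n2 n7←n1 n8←n1 n9←n0
Dom∩ at merges:
  n1: preds {n0,n8}: {n0} ∩ {n0,n1,n8} = {n0}; idom=n0
  n6: preds {n4,n5}: {n0,n1,n2,n4} ∩ {n0,n1,n2,n5} = {n0,n1,n2}; idom=n2
  n7: preds {n1,n5}: {n0,n1} ∩ {n0,n1,n2,n5} = {n0,n1}; idom=n1
  n8: preds {n5,n7}: {n0,n1,n2,n5} ∩ {n0,n1,n7} = {n0,n1}; idom=n1
  n9: preds {n3,n6}: {n0,n3} ∩ {n0,n1,n2,n6} = {n0}; idom=n0

DF derivation:
  n1←n0: walk · to n0
  n1←n8: walk n8→n1 to n0
  n6←n4: walk n4 to n2
  n6←n5: walk n5 to n2
  n7←n1: walk · to n1
  n7←n5: walk n5→n2 to n1
  n8←n5: walk n5→n2 to n1
  n8←n7: walk n7 to n1
  n9←n3: walk n3 to n0
  n9←n6: walk n6→n2→n1 to n0
  n0 → ∅
  n1 → {n1,n9}
  n2 → {n7,n8,n9}
  n3 → {n9}
  n4 → {n6}
  n5 → {n6,n7,n8}
  n6 → {n9}
  n7 → {n8}
  n8 → {n1}
  n9 → ∅

φ for i: defs {n2}
  DF⁺ = {n1,n7,n8,n9}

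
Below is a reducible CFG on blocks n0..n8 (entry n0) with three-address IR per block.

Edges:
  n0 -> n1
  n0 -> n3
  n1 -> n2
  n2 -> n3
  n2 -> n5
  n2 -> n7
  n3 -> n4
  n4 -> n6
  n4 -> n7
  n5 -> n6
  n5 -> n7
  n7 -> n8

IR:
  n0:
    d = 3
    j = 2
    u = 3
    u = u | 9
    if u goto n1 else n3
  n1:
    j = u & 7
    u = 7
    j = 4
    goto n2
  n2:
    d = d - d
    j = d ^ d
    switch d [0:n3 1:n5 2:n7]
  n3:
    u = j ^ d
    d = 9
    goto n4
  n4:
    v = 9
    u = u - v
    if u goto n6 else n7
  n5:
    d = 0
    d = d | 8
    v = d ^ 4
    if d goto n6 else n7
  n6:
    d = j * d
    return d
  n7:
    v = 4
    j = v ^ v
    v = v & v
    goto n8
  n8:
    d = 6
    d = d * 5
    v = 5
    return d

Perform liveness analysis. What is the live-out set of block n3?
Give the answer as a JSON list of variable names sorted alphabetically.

Answer: ["d", "j", "u"]

Working:
def/use:
  n0: {d,j,u} / ∅
  n1: {j,u} / {u}
  n2: {d,j} / {d}
  n3: {d,u} / {d,j}
  n4: {u,v} / {u}
  n5: {d,v} / ∅
  n6: {d} / {d,j}
  n7: {j,v} / ∅
  n8: {d,v} / ∅

Backward fixpoint:
  live n0: ∅→{d,j,u}
  live n1: {d,u}→{d}
  live n2: {d}→{d,j}
  live n3: {d,j}→{d,j,u}
  live n4: {d,j,u}→{d,j}
  live n5: {j}→{d,j}
  live n6: {d,j}→∅
  live n7: ∅→∅
  live n8: ∅→∅

live-out(n3) = ["d", "j", "u"]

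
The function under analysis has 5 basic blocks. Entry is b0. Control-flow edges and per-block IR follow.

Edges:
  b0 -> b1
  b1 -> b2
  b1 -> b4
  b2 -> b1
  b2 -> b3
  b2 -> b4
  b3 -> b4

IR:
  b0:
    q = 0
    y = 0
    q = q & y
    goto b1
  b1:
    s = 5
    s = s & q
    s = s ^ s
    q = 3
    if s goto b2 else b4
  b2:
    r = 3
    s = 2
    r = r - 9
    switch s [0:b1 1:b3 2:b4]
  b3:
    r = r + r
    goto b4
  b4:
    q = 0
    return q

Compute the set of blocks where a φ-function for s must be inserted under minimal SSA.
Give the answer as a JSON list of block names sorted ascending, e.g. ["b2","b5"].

idom tree: b1←b0 b2←b1 b3←b2 b4←b1
Dom∩ at merges:
  b1: preds {b0,b2}: {b0} ∩ {b0,b1,b2} = {b0}; idom=b0
  b4: preds {b1,b2,b3}: {b0,b1} ∩ {b0,b1,b2} ∩ {b0,b1,b2,b3} = {b0,b1}; idom=b1

DF derivation:
  join b1 pred b0: · stop@b0
  join b1 pred b2: b2→b1 stop@b0
  join b4 pred b1: · stop@b1
  join b4 pred b2: b2 stop@b1
  join b4 pred b3: b3→b2 stop@b1
  DF(b0)=∅
  DF(b1)={b1}
  DF(b2)={b1,b4}
  DF(b3)={b4}
  DF(b4)=∅

φ for s: defs {b1,b2}
  DF⁺ = {b1,b4}

Answer: ["b1", "b4"]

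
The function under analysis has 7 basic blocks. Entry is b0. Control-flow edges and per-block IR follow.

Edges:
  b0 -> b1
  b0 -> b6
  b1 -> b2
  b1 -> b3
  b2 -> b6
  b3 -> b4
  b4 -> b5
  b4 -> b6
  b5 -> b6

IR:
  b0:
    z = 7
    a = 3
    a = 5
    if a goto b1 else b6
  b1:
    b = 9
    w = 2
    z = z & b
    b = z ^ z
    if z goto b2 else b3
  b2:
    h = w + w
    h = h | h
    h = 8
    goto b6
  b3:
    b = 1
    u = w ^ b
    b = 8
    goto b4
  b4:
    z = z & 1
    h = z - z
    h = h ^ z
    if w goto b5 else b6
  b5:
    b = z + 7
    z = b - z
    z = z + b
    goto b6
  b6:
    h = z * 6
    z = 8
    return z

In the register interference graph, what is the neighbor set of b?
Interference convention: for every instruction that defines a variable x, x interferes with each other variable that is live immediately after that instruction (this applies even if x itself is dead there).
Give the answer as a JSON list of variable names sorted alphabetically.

Answer: ["w", "z"]

Analysis:
Per-block:
  b0: {a,z} / ∅
  b1: {b,w,z} / {z}
  b2: {h} / {w}
  b3: {b,u} / {w}
  b4: {h,z} / {w,z}
  b5: {b,z} / {z}
  b6: {h,z} / {z}

Liveness:
  b0 li=∅ lo={z}
  b1 li={z} lo={w,z}
  b2 li={w,z} lo={z}
  b3 li={w,z} lo={w,z}
  b4 li={w,z} lo={z}
  b5 li={z} lo={z}
  b6 li={z} lo=∅

Conflict graph:
  a↔{z}
  b↔{w,z}
  h↔{w,z}
  u↔{w,z}
  w↔{b,h,u,z}
  z↔{a,b,h,u,w}

N(b) = ["w", "z"]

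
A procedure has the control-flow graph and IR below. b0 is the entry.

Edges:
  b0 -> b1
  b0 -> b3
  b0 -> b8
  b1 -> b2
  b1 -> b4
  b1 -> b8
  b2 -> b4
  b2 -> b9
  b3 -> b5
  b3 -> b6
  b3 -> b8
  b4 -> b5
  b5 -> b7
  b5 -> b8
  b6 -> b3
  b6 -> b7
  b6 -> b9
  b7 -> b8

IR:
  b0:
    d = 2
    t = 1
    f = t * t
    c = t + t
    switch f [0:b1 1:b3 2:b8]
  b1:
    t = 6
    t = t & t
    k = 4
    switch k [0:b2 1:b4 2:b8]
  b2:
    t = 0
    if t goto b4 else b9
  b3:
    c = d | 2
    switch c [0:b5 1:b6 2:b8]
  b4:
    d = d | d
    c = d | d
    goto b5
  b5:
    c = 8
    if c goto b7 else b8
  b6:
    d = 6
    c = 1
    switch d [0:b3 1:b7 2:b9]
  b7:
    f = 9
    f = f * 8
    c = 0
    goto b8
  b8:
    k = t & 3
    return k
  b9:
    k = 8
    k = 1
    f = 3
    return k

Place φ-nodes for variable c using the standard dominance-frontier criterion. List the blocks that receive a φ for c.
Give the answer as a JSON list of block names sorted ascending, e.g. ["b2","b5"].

idom tree: b1←b0 b2←b1 b3←b0 b4←b1 b5←b0 b6←b3 b7←b0 b8←b0 b9←b0
Dom at joins:
  b3: preds {b0,b6}: {b0} ∩ {b0,b3,b6} = {b0}; idom=b0
  b4: preds {b1,b2}: {b0,b1} ∩ {b0,b1,b2} = {b0,b1}; idom=b1
  b5: preds {b3,b4}: {b0,b3} ∩ {b0,b1,b4} = {b0}; idom=b0
  b7: preds {b5,b6}: {b0,b5} ∩ {b0,b3,b6} = {b0}; idom=b0
  b8: preds {b0,b1,b3,b5,b7}: {b0} ∩ {b0,b1} ∩ {b0,b3} ∩ {b0,b5} ∩ {b0,b7} = {b0}; idom=b0
  b9: preds {b2,b6}: {b0,b1,b2} ∩ {b0,b3,b6} = {b0}; idom=b0

DF walk-up:
  join b3 pred b0: · stop@b0
  join b3 pred b6: b6→b3 stop@b0
  join b4 pred b1: · stop@b1
  join b4 pred b2: b2 stop@b1
  join b5 pred b3: b3 stop@b0
  join b5 pred b4: b4→b1 stop@b0
  join b7 pred b5: b5 stop@b0
  join b7 pred b6: b6→b3 stop@b0
  join b8 pred b0: · stop@b0
  join b8 pred b1: b1 stop@b0
  join b8 pred b3: b3 stop@b0
  join b8 pred b5: b5 stop@b0
  join b8 pred b7: b7 stop@b0
  join b9 pred b2: b2→b1 stop@b0
  join b9 pred b6: b6→b3 stop@b0
  b0: DF=∅
  b1: DF={b5,b8,b9}
  b2: DF={b4,b9}
  b3: DF={b3,b5,b7,b8,b9}
  b4: DF={b5}
  b5: DF={b7,b8}
  b6: DF={b3,b7,b9}
  b7: DF={b8}
  b8: DF=∅
  b9: DF=∅

φ for c: defs {b0,b3,b4,b5,b6,b7}
  DF⁺ = {b3,b5,b7,b8,b9}

Answer: ["b3", "b5", "b7", "b8", "b9"]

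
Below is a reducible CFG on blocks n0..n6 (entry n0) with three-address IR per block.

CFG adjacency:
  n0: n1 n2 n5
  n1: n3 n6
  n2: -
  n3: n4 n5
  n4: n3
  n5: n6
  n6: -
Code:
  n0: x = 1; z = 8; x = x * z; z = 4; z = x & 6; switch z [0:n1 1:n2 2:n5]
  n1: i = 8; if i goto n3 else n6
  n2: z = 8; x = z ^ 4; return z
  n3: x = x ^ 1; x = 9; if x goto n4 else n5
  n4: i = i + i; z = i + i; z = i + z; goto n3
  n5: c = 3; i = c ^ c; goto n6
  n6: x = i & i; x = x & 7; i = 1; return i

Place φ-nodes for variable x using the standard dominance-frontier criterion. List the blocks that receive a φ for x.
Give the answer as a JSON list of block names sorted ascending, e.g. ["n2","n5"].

Answer: ["n3", "n5", "n6"]

Derivation:
idom tree: n1←n0 n2←n0 n3←n1 n4←n3 n5←n0 n6←n0
Dom at joins:
  n3: preds {n1,n4}: {n0,n1} ∩ {n0,n1,n3,n4} = {n0,n1}; idom=n1
  n5: preds {n0,n3}: {n0} ∩ {n0,n1,n3} = {n0}; idom=n0
  n6: preds {n1,n5}: {n0,n1} ∩ {n0,n5} = {n0}; idom=n0

DF derivation:
  n3←n1: walk · to n1
  n3←n4: walk n4→n3 to n1
  n5←n0: walk · to n0
  n5←n3: walk n3→n1 to n0
  n6←n1: walk n1 to n0
  n6←n5: walk n5 to n0
  DF(n0)=∅
  DF(n1)={n5,n6}
  DF(n2)=∅
  DF(n3)={n3,n5}
  DF(n4)={n3}
  DF(n5)={n6}
  DF(n6)=∅

φ for x: defs {n0,n2,n3,n6}
  DF⁺ = {n3,n5,n6}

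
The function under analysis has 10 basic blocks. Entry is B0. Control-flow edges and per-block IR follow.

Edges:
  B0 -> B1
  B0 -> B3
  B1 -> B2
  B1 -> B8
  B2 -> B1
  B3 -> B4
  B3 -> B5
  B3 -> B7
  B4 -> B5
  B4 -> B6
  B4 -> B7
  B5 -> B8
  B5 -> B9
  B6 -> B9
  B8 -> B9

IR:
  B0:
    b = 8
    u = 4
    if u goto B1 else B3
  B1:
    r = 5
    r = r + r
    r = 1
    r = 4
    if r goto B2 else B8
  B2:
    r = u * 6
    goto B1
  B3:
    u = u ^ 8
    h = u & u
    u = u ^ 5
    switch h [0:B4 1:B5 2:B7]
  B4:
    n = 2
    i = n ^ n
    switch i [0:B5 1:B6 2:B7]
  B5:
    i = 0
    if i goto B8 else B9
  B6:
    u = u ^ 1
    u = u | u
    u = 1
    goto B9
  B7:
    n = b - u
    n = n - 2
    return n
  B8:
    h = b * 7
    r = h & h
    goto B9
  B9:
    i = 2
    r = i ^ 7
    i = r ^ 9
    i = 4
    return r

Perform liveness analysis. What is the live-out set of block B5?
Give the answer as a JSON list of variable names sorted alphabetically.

def/use:
  B0 def {b,u} use ∅
  B1 def {r} use ∅
  B2 def {r} use {u}
  B3 def {h,u} use {u}
  B4 def {i,n} use ∅
  B5 def {i} use ∅
  B6 def {u} use {u}
  B7 def {n} use {b,u}
  B8 def {h,r} use {b}
  B9 def {i,r} use ∅

Liveness:
  live B0: ∅→{b,u}
  live B1: {b,u}→{b,u}
  live B2: {b,u}→{b,u}
  live B3: {b,u}→{b,u}
  live B4: {b,u}→{b,u}
  live B5: {b}→{b}
  live B6: {u}→∅
  live B7: {b,u}→∅
  live B8: {b}→∅
  live B9: ∅→∅

live-out(B5) = ["b"]

Answer: ["b"]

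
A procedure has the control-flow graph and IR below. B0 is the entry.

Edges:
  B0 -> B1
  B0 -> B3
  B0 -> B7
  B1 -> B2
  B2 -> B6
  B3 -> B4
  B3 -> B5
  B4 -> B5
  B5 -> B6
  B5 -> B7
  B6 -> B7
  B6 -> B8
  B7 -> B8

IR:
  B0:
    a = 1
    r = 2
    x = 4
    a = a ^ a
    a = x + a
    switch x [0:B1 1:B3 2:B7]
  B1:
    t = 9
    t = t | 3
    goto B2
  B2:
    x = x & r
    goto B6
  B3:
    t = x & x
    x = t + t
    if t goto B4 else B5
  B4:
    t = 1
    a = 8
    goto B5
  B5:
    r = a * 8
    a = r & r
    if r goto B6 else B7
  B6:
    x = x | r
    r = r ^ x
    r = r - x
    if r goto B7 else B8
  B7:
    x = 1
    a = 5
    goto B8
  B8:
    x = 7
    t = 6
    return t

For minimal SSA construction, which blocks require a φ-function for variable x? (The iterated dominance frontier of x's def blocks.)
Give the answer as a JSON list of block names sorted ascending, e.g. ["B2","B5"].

idom tree: B1←B0 B2←B1 B3←B0 B4←B3 B5←B3 B6←B0 B7←B0 B8←B0
Dom∩ at merges:
  B5: preds {B3,B4}: {B0,B3} ∩ {B0,B3,B4} = {B0,B3}; idom=B3
  B6: preds {B2,B5}: {B0,B1,B2} ∩ {B0,B3,B5} = {B0}; idom=B0
  B7: preds {B0,B5,B6}: {B0} ∩ {B0,B3,B5} ∩ {B0,B6} = {B0}; idom=B0
  B8: preds {B6,B7}: {B0,B6} ∩ {B0,B7} = {B0}; idom=B0

DF derivation:
  join B5 pred B3: · stop@B3
  join B5 pred B4: B4 stop@B3
  join B6 pred B2: B2→B1 stop@B0
  join B6 pred B5: B5→B3 stop@B0
  join B7 pred B0: · stop@B0
  join B7 pred B5: B5→B3 stop@B0
  join B7 pred B6: B6 stop@B0
  join B8 pred B6: B6 stop@B0
  join B8 pred B7: B7 stop@B0
  DF(B0)=∅
  DF(B1)={B6}
  DF(B2)={B6}
  DF(B3)={B6,B7}
  DF(B4)={B5}
  DF(B5)={B6,B7}
  DF(B6)={B7,B8}
  DF(B7)={B8}
  DF(B8)=∅

φ for x: defs {B0,B2,B3,B6,B7,B8}
  DF⁺ = {B6,B7,B8}

Answer: ["B6", "B7", "B8"]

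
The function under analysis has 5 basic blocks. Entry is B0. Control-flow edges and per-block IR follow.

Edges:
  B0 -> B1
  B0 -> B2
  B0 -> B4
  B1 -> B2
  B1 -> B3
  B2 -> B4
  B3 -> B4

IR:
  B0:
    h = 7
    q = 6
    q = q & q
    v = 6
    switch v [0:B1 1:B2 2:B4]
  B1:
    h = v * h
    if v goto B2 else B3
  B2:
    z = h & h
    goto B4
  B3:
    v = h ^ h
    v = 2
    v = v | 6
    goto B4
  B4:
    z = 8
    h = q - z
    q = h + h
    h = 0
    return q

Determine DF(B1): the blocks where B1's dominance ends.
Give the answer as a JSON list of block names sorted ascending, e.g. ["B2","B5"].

idom tree: B1←B0 B2←B0 B3←B1 B4←B0
Dom∩ at merges:
  B2: preds {B0,B1}: {B0} ∩ {B0,B1} = {B0}; idom=B0
  B4: preds {B0,B2,B3}: {B0} ∩ {B0,B2} ∩ {B0,B1,B3} = {B0}; idom=B0

Frontier:
  B2←B0: walk · to B0
  B2←B1: walk B1 to B0
  B4←B0: walk · to B0
  B4←B2: walk B2 to B0
  B4←B3: walk B3→B1 to B0
  DF(B0)=∅
  DF(B1)={B2,B4}
  DF(B2)={B4}
  DF(B3)={B4}
  DF(B4)=∅

DF(B1) = ["B2", "B4"]

Answer: ["B2", "B4"]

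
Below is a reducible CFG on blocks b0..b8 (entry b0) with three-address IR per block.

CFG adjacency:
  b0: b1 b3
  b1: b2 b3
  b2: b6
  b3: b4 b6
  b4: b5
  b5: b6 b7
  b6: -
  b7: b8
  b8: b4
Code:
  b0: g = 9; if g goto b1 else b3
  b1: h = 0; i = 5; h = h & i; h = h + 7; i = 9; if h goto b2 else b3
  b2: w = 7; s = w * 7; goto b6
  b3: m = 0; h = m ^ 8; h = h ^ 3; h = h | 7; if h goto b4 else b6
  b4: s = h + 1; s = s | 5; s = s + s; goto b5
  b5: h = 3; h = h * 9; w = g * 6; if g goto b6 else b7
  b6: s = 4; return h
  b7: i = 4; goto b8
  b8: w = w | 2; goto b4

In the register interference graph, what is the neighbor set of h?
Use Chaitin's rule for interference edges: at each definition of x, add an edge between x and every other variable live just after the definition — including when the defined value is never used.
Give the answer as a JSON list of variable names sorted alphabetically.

Answer: ["g", "i", "s", "w"]

Analysis:
def/use:
  b0: {g} / ∅
  b1: {h,i} / ∅
  b2: {s,w} / ∅
  b3: {h,m} / ∅
  b4: {s} / {h}
  b5: {h,w} / {g}
  b6: {s} / {h}
  b7: {i} / ∅
  b8: {w} / {w}

Backward fixpoint:
  b0 li=∅ lo={g}
  b1 li={g} lo={g,h}
  b2 li={h} lo={h}
  b3 li={g} lo={g,h}
  b4 li={g,h} lo={g}
  b5 li={g} lo={g,h,w}
  b6 li={h} lo=∅
  b7 li={g,h,w} lo={g,h,w}
  b8 li={g,h,w} lo={g,h}

Interference:
  g — {h,i,m,s,w}
  h — {g,i,s,w}
  i — {g,h,w}
  m — {g}
  s — {g,h}
  w — {g,h,i}

N(h) = ["g", "i", "s", "w"]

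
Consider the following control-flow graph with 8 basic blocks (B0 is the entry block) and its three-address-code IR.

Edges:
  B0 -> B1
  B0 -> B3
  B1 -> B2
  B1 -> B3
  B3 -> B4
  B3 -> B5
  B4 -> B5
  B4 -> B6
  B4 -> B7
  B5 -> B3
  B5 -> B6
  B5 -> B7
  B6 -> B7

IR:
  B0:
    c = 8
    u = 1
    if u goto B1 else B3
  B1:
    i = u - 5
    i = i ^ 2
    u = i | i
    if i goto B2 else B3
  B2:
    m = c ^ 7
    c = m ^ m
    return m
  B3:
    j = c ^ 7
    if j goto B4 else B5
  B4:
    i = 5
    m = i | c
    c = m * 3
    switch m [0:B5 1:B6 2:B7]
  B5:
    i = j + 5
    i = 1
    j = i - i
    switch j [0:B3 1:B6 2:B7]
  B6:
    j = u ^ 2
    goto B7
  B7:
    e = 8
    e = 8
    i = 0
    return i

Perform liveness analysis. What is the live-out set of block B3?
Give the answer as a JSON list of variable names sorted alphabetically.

def/use:
  B0: def={c,u} ue=∅
  B1: def={i,u} ue={u}
  B2: def={c,m} ue={c}
  B3: def={j} ue={c}
  B4: def={c,i,m} ue={c}
  B5: def={i,j} ue={j}
  B6: def={j} ue={u}
  B7: def={e,i} ue=∅

Liveness:
  B0: in=∅ out={c,u}
  B1: in={c,u} out={c,u}
  B2: in={c} out=∅
  B3: in={c,u} out={c,j,u}
  B4: in={c,j,u} out={c,j,u}
  B5: in={c,j,u} out={c,u}
  B6: in={u} out=∅
  B7: in=∅ out=∅

live-out(B3) = ["c", "j", "u"]

Answer: ["c", "j", "u"]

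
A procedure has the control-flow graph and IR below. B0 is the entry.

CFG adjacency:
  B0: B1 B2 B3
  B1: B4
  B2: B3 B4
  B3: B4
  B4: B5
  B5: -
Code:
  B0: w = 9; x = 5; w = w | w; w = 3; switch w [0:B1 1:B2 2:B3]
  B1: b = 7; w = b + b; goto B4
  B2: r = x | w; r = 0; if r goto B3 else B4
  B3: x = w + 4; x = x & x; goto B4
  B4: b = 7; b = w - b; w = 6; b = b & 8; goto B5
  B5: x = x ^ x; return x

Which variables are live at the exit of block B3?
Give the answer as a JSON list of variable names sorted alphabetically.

def/use:
  B0: {w,x} / ∅
  B1: {b,w} / ∅
  B2: {r} / {w,x}
  B3: {x} / {w}
  B4: {b,w} / {w}
  B5: {x} / {x}

Backward fixpoint:
  live B0: ∅→{w,x}
  live B1: {x}→{w,x}
  live B2: {w,x}→{w,x}
  live B3: {w}→{w,x}
  live B4: {w,x}→{x}
  live B5: {x}→∅

live-out(B3) = ["w", "x"]

Answer: ["w", "x"]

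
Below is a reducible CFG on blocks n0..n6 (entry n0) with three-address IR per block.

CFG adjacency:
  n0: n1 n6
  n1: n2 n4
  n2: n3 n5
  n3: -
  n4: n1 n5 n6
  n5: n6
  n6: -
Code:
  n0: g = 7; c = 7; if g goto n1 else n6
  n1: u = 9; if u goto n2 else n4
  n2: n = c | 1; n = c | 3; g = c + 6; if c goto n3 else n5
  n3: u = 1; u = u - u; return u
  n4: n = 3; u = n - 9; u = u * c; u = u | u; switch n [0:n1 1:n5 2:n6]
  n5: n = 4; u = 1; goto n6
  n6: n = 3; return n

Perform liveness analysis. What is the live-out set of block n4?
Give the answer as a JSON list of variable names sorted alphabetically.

Block summaries:
  n0: def={c,g} ue=∅
  n1: def={u} ue=∅
  n2: def={g,n} ue={c}
  n3: def={u} ue=∅
  n4: def={n,u} ue={c}
  n5: def={n,u} ue=∅
  n6: def={n} ue=∅

Liveness:
  live n0: ∅→{c}
  live n1: {c}→{c}
  live n2: {c}→∅
  live n3: ∅→∅
  live n4: {c}→{c}
  live n5: ∅→∅
  live n6: ∅→∅

live-out(n4) = ["c"]

Answer: ["c"]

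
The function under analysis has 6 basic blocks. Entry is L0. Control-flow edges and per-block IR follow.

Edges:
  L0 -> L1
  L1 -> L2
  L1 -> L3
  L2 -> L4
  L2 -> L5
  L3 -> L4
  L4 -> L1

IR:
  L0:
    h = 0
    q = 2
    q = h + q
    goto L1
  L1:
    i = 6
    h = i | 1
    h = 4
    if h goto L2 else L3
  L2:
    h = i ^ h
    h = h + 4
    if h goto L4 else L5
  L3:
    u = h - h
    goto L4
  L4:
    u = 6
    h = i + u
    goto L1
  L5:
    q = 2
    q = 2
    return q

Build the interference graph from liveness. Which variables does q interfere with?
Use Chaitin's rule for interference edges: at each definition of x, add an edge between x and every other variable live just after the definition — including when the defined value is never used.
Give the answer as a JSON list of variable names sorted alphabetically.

Answer: ["h"]

Derivation:
Block summaries:
  L0: {h,q} / ∅
  L1: {h,i} / ∅
  L2: {h} / {h,i}
  L3: {u} / {h}
  L4: {h,u} / {i}
  L5: {q} / ∅

Liveness:
  live L0: ∅→∅
  live L1: ∅→{h,i}
  live L2: {h,i}→{i}
  live L3: {h,i}→{i}
  live L4: {i}→∅
  live L5: ∅→∅

Interfere edges:
  h↔{i,q}
  i↔{h,u}
  q↔{h}
  u↔{i}

N(q) = ["h"]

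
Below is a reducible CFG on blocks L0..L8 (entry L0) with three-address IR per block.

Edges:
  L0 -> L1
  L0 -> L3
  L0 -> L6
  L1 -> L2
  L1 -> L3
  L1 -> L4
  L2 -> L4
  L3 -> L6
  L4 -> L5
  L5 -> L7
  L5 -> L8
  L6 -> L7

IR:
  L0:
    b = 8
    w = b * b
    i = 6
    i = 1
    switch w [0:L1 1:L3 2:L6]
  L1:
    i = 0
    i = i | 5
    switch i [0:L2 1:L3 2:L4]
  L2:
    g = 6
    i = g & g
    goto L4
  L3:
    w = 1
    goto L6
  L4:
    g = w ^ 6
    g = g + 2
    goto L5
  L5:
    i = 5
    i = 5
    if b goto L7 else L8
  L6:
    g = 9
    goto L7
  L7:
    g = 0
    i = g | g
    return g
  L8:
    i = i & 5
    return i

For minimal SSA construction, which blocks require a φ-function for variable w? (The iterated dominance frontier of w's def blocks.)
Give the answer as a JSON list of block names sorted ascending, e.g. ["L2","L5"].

idom tree: L1←L0 L2←L1 L3←L0 L4←L1 L5←L4 L6←L0 L7←L0 L8←L5
Join-block Dom:
  L3: preds {L0,L1}: {L0} ∩ {L0,L1} = {L0}; idom=L0
  L4: preds {L1,L2}: {L0,L1} ∩ {L0,L1,L2} = {L0,L1}; idom=L1
  L6: preds {L0,L3}: {L0} ∩ {L0,L3} = {L0}; idom=L0
  L7: preds {L5,L6}: {L0,L1,L4,L5} ∩ {L0,L6} = {L0}; idom=L0

DF walk-up:
  L3←L0: walk · to L0
  L3←L1: walk L1 to L0
  L4←L1: walk · to L1
  L4←L2: walk L2 to L1
  L6←L0: walk · to L0
  L6←L3: walk L3 to L0
  L7←L5: walk L5→L4→L1 to L0
  L7←L6: walk L6 to L0
  L0: DF=∅
  L1: DF={L3,L7}
  L2: DF={L4}
  L3: DF={L6}
  L4: DF={L7}
  L5: DF={L7}
  L6: DF={L7}
  L7: DF=∅
  L8: DF=∅

φ for w: defs {L0,L3}
  DF⁺ = {L6,L7}

Answer: ["L6", "L7"]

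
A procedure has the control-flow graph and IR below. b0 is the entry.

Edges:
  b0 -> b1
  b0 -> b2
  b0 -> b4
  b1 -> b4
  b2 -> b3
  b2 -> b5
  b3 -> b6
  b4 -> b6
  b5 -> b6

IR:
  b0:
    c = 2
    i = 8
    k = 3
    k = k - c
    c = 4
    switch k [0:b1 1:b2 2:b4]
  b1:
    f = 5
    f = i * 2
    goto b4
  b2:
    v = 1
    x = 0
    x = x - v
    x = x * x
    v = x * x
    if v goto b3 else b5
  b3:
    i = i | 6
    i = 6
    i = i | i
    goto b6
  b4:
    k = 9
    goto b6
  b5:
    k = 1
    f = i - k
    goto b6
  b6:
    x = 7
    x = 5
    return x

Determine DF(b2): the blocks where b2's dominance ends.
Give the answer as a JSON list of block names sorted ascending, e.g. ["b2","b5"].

idom tree: b1←b0 b2←b0 b3←b2 b4←b0 b5←b2 b6←b0
Join-block Dom:
  b4: preds {b0,b1}: {b0} ∩ {b0,b1} = {b0}; idom=b0
  b6: preds {b3,b4,b5}: {b0,b2,b3} ∩ {b0,b4} ∩ {b0,b2,b5} = {b0}; idom=b0

DF walk-up:
  join b4 pred b0: · stop@b0
  join b4 pred b1: b1 stop@b0
  join b6 pred b3: b3→b2 stop@b0
  join b6 pred b4: b4 stop@b0
  join b6 pred b5: b5→b2 stop@b0
  b0: DF=∅
  b1: DF={b4}
  b2: DF={b6}
  b3: DF={b6}
  b4: DF={b6}
  b5: DF={b6}
  b6: DF=∅

DF(b2) = ["b6"]

Answer: ["b6"]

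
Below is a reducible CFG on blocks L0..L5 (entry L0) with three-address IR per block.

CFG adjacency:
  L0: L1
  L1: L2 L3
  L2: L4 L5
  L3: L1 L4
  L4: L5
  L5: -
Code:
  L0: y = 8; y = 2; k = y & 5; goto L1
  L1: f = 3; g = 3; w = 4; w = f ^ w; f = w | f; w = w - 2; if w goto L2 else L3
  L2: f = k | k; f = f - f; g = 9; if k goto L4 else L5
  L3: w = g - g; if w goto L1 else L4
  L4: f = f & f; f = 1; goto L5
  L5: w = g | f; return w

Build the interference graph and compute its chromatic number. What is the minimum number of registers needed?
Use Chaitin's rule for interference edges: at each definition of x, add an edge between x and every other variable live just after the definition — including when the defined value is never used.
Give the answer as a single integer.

Answer: 4

Working:
Block summaries:
  L0: {k,y} / ∅
  L1: {f,g,w} / ∅
  L2: {f,g} / {k}
  L3: {w} / {g}
  L4: {f} / {f}
  L5: {w} / {f,g}

Backward fixpoint:
  L0 li=∅ lo={k}
  L1 li={k} lo={f,g,k}
  L2 li={k} lo={f,g}
  L3 li={f,g,k} lo={f,g,k}
  L4 li={f,g} lo={f,g}
  L5 li={f,g} lo=∅

Conflict graph:
  f — {g,k,w}
  g — {f,k,w}
  k — {f,g,w}
  w — {f,g,k}
  y — ∅

Registers:
  {f,g,k,w} pairwise interfere (4-clique) ⇒ χ ≥ 4
  assign f→c0 g→c1 k→c2 w→c3 y→c0 — no edge inside a register ⇒ χ ≤ 4
  χ = 4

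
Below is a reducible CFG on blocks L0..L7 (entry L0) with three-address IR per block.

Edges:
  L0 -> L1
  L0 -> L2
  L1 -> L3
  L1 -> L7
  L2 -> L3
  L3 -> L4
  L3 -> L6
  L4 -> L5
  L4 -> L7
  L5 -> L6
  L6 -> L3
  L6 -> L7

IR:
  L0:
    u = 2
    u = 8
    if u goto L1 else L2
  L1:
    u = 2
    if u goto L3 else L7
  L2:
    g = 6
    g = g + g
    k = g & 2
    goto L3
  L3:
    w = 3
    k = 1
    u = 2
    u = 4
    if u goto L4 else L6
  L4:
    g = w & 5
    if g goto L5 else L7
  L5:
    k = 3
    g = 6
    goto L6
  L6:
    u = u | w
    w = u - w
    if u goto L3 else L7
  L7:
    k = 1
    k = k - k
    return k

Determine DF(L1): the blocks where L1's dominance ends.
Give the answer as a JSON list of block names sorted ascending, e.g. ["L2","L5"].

idom tree: L1←L0 L2←L0 L3←L0 L4←L3 L5←L4 L6←L3 L7←L0
Dom∩ at merges:
  L3: preds {L1,L2,L6}: {L0,L1} ∩ {L0,L2} ∩ {L0,L3,L6} = {L0}; idom=L0
  L6: preds {L3,L5}: {L0,L3} ∩ {L0,L3,L4,L5} = {L0,L3}; idom=L3
  L7: preds {L1,L4,L6}: {L0,L1} ∩ {L0,L3,L4} ∩ {L0,L3,L6} = {L0}; idom=L0

DF derivation:
  join L3 pred L1: L1 stop@L0
  join L3 pred L2: L2 stop@L0
  join L3 pred L6: L6→L3 stop@L0
  join L6 pred L3: · stop@L3
  join L6 pred L5: L5→L4 stop@L3
  join L7 pred L1: L1 stop@L0
  join L7 pred L4: L4→L3 stop@L0
  join L7 pred L6: L6→L3 stop@L0
  DF(L0)=∅
  DF(L1)={L3,L7}
  DF(L2)={L3}
  DF(L3)={L3,L7}
  DF(L4)={L6,L7}
  DF(L5)={L6}
  DF(L6)={L3,L7}
  DF(L7)=∅

DF(L1) = ["L3", "L7"]

Answer: ["L3", "L7"]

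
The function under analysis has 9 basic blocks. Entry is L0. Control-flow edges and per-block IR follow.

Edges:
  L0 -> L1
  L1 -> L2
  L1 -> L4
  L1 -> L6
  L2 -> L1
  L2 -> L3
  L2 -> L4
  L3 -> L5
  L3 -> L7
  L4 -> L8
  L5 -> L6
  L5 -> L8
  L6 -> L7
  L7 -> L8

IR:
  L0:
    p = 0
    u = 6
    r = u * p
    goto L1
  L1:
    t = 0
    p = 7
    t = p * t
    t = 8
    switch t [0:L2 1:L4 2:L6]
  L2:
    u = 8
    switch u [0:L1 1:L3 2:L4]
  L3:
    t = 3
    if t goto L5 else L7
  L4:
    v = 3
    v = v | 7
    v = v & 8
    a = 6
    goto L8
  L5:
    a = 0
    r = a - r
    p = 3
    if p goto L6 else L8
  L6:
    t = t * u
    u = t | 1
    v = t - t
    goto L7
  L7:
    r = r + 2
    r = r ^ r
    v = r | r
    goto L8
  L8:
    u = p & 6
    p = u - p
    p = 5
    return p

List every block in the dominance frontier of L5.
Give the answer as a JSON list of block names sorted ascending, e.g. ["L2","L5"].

idom tree: L1←L0 L2←L1 L3←L2 L4←L1 L5←L3 L6←L1 L7←L1 L8←L1
Dom at joins:
  L1: preds {L0,L2}: {L0} ∩ {L0,L1,L2} = {L0}; idom=L0
  L4: preds {L1,L2}: {L0,L1} ∩ {L0,L1,L2} = {L0,L1}; idom=L1
  L6: preds {L1,L5}: {L0,L1} ∩ {L0,L1,L2,L3,L5} = {L0,L1}; idom=L1
  L7: preds {L3,L6}: {L0,L1,L2,L3} ∩ {L0,L1,L6} = {L0,L1}; idom=L1
  L8: preds {L4,L5,L7}: {L0,L1,L4} ∩ {L0,L1,L2,L3,L5} ∩ {L0,L1,L7} = {L0,L1}; idom=L1

DF derivation:
  L1←L0: walk · to L0
  L1←L2: walk L2→L1 to L0
  L4←L1: walk · to L1
  L4←L2: walk L2 to L1
  L6←L1: walk · to L1
  L6←L5: walk L5→L3→L2 to L1
  L7←L3: walk L3→L2 to L1
  L7←L6: walk L6 to L1
  L8←L4: walk L4 to L1
  L8←L5: walk L5→L3→L2 to L1
  L8←L7: walk L7 to L1
  L0: DF=∅
  L1: DF={L1}
  L2: DF={L1,L4,L6,L7,L8}
  L3: DF={L6,L7,L8}
  L4: DF={L8}
  L5: DF={L6,L8}
  L6: DF={L7}
  L7: DF={L8}
  L8: DF=∅

DF(L5) = ["L6", "L8"]

Answer: ["L6", "L8"]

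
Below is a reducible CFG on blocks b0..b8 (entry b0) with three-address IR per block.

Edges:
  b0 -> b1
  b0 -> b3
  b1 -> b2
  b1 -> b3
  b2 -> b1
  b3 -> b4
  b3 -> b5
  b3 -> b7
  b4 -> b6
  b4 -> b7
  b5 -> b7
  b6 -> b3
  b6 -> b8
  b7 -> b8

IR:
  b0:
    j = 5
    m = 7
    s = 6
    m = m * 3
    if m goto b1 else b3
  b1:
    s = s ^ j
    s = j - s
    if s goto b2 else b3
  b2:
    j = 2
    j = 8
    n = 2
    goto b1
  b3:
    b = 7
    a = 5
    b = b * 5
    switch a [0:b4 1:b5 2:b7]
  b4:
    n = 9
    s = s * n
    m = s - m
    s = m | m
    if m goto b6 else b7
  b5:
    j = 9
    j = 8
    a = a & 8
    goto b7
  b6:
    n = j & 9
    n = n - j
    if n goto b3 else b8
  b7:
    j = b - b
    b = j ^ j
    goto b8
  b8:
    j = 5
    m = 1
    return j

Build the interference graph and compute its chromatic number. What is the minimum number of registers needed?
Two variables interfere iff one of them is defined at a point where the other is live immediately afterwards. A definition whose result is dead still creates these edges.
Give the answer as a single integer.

Answer: 5

Working:
def/use:
  b0: {j,m,s} / ∅
  b1: {s} / {j,s}
  b2: {j,n} / ∅
  b3: {a,b} / ∅
  b4: {m,n,s} / {m,s}
  b5: {a,j} / {a}
  b6: {n} / {j}
  b7: {b,j} / {b}
  b8: {j,m} / ∅

Live sets:
  b0: in=∅ out={j,m,s}
  b1: in={j,m,s} out={j,m,s}
  b2: in={m,s} out={j,m,s}
  b3: in={j,m,s} out={a,b,j,m,s}
  b4: in={b,j,m,s} out={b,j,m,s}
  b5: in={a,b} out={b}
  b6: in={j,m,s} out={j,m,s}
  b7: in={b} out=∅
  b8: in=∅ out=∅

Conflict graph:
  a: {b,j,m,s}
  b: {a,j,m,n,s}
  j: {a,b,m,n,s}
  m: {a,b,j,n,s}
  n: {b,j,m,s}
  s: {a,b,j,m,n}

Chromatic number:
  clique {a,b,j,m,s} ⇒ need ≥ 5
  assign a→R4 b→R0 j→R1 m→R2 n→R4 s→R3 — no edge inside a register ⇒ χ ≤ 5
  χ = 5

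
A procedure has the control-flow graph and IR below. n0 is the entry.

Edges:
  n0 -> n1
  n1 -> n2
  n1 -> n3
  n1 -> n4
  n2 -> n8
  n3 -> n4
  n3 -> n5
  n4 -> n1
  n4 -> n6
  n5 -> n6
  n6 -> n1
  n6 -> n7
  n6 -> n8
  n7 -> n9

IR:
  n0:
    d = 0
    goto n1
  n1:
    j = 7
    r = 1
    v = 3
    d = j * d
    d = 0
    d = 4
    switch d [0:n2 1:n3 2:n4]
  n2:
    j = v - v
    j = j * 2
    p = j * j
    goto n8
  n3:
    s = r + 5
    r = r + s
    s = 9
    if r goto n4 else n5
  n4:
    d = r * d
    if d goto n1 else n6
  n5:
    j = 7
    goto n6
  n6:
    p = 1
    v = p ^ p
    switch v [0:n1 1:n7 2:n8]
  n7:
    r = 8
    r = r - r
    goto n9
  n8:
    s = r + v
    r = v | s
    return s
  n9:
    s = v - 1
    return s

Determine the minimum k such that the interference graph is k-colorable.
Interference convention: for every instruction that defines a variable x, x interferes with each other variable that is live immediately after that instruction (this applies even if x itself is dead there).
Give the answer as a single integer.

Block summaries:
  n0 def {d} use ∅
  n1 def {d,j,r,v} use {d}
  n2 def {j,p} use {v}
  n3 def {r,s} use {r}
  n4 def {d} use {d,r}
  n5 def {j} use ∅
  n6 def {p,v} use ∅
  n7 def {r} use ∅
  n8 def {r,s} use {r,v}
  n9 def {s} use {v}

Backward fixpoint:
  n0 li=∅ lo={d}
  n1 li={d} lo={d,r,v}
  n2 li={r,v} lo={r,v}
  n3 li={d,r} lo={d,r}
  n4 li={d,r} lo={d,r}
  n5 li={d,r} lo={d,r}
  n6 li={d,r} lo={d,r,v}
  n7 li={v} lo={v}
  n8 li={r,v} lo=∅
  n9 li={v} lo=∅

Conflict graph:
  d: {j,p,r,s,v}
  j: {d,r,v}
  p: {d,r,v}
  r: {d,j,p,s,v}
  s: {d,r,v}
  v: {d,j,p,r,s}

Registers:
  {d,j,r,v} pairwise interfere (4-clique) ⇒ χ ≥ 4
  4-colouring: r0={d}  r1={r}  r2={v}  r3={j,p,s}
  χ = 4

Answer: 4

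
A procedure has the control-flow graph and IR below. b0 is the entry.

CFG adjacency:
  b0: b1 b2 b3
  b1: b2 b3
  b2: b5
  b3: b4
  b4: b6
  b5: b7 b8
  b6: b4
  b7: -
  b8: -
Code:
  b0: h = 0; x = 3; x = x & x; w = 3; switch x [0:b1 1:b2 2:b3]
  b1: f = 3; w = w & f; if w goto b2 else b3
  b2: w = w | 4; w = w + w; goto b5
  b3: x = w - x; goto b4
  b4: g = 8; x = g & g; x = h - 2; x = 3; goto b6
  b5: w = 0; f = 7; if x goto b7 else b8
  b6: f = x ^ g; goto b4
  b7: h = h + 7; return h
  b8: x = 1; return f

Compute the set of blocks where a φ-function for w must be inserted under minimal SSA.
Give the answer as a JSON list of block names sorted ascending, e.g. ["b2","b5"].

idom tree: b1←b0 b2←b0 b3←b0 b4←b3 b5←b2 b6←b4 b7←b5 b8←b5
Join-block Dom:
  b2: preds {b0,b1}: {b0} ∩ {b0,b1} = {b0}; idom=b0
  b3: preds {b0,b1}: {b0} ∩ {b0,b1} = {b0}; idom=b0
  b4: preds {b3,b6}: {b0,b3} ∩ {b0,b3,b4,b6} = {b0,b3}; idom=b3

Frontier:
  b2←b0: walk · to b0
  b2←b1: walk b1 to b0
  b3←b0: walk · to b0
  b3←b1: walk b1 to b0
  b4←b3: walk · to b3
  b4←b6: walk b6→b4 to b3
  DF(b0)=∅
  DF(b1)={b2,b3}
  DF(b2)=∅
  DF(b3)=∅
  DF(b4)={b4}
  DF(b5)=∅
  DF(b6)={b4}
  DF(b7)=∅
  DF(b8)=∅

φ for w: defs {b0,b1,b2,b5}
  DF⁺ = {b2,b3}

Answer: ["b2", "b3"]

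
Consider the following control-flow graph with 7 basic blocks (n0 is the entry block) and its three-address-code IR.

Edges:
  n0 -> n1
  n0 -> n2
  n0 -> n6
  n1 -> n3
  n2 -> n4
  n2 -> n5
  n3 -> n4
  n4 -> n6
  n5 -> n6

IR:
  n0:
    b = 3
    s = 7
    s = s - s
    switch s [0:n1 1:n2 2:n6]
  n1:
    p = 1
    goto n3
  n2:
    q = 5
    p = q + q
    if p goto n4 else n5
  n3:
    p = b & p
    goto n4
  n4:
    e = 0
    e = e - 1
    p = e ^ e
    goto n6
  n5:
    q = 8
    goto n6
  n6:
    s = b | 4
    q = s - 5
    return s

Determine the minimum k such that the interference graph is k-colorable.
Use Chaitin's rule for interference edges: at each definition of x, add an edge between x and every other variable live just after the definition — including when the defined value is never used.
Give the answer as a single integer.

Per-block:
  n0: def={b,s} ue=∅
  n1: def={p} ue=∅
  n2: def={p,q} ue=∅
  n3: def={p} ue={b,p}
  n4: def={e,p} ue=∅
  n5: def={q} ue=∅
  n6: def={q,s} ue={b}

Backward fixpoint:
  n0: in=∅ out={b}
  n1: in={b} out={b,p}
  n2: in={b} out={b}
  n3: in={b,p} out={b}
  n4: in={b} out={b}
  n5: in={b} out={b}
  n6: in={b} out=∅

Interfere edges:
  b↔{e,p,q,s}
  e↔{b}
  p↔{b}
  q↔{b,s}
  s↔{b,q}

Chromatic number:
  clique {b,q,s} ⇒ need ≥ 3
  assign b→R0 e→R1 p→R1 q→R1 s→R2 — no edge inside a register ⇒ χ ≤ 3
  χ = 3

Answer: 3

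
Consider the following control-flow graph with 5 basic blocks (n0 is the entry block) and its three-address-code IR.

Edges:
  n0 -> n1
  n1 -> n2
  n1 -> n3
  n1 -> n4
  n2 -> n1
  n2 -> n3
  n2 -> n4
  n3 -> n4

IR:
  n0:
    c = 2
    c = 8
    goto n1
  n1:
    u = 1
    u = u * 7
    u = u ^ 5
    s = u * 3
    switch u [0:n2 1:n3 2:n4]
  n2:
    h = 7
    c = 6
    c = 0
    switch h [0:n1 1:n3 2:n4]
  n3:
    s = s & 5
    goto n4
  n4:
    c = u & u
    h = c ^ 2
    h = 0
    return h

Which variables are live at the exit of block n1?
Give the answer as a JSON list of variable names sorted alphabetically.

Per-block:
  n0: {c} / ∅
  n1: {s,u} / ∅
  n2: {c,h} / ∅
  n3: {s} / {s}
  n4: {c,h} / {u}

Liveness:
  n0 li=∅ lo=∅
  n1 li=∅ lo={s,u}
  n2 li={s,u} lo={s,u}
  n3 li={s,u} lo={u}
  n4 li={u} lo=∅

live-out(n1) = ["s", "u"]

Answer: ["s", "u"]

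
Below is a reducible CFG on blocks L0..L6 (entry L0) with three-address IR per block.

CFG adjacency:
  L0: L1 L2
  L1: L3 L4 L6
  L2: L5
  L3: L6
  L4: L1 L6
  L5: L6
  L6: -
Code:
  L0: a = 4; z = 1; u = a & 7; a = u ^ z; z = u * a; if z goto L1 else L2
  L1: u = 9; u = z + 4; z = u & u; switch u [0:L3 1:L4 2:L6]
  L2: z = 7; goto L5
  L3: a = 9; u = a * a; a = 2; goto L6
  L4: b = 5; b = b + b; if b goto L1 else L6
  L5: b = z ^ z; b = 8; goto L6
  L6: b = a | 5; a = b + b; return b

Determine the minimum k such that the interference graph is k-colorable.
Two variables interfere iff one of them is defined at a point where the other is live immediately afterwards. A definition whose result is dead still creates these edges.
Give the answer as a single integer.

def/use:
  L0 def {a,u,z} use ∅
  L1 def {u,z} use {z}
  L2 def {z} use ∅
  L3 def {a,u} use ∅
  L4 def {b} use ∅
  L5 def {b} use {z}
  L6 def {a,b} use {a}

Liveness:
  L0: in=∅ out={a,z}
  L1: in={a,z} out={a,z}
  L2: in={a} out={a,z}
  L3: in=∅ out={a}
  L4: in={a,z} out={a,z}
  L5: in={a,z} out={a}
  L6: in={a} out=∅

Interference:
  a — {b,u,z}
  b — {a,z}
  u — {a,z}
  z — {a,b,u}

Colouring:
  clique {a,b,z} ⇒ need ≥ 3
  3-colouring: r0={a}  r1={z}  r2={b,u}
  χ = 3

Answer: 3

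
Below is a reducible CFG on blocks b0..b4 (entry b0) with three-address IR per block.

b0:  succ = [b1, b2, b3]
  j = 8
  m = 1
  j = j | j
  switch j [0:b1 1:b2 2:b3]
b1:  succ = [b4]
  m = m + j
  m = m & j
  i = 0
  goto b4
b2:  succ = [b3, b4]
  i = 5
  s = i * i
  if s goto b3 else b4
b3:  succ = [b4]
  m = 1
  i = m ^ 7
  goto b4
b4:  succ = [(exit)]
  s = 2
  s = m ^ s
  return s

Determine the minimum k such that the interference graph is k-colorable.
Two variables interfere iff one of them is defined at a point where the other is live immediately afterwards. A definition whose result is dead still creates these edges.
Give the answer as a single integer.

Per-block:
  b0 def {j,m} use ∅
  b1 def {i,m} use {j,m}
  b2 def {i,s} use ∅
  b3 def {i,m} use ∅
  b4 def {s} use {m}

Liveness:
  live b0: ∅→{j,m}
  live b1: {j,m}→{m}
  live b2: {m}→{m}
  live b3: ∅→{m}
  live b4: {m}→∅

Interference:
  i: {m}
  j: {m}
  m: {i,j,s}
  s: {m}

Colouring:
  clique {i,m} ⇒ need ≥ 2
  2-colouring: r0={m}  r1={i,j,s}
  χ = 2

Answer: 2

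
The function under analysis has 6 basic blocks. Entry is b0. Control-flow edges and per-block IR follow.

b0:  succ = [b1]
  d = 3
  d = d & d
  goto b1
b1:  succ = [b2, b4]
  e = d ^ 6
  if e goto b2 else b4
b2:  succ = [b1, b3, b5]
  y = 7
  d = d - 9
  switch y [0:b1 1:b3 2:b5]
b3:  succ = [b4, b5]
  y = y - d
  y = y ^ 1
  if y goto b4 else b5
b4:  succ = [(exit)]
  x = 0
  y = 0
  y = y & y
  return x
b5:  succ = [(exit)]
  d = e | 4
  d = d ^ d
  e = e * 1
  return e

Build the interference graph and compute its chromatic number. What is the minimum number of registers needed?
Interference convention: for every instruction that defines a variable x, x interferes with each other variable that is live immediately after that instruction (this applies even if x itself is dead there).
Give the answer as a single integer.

Per-block:
  b0: def={d} ue=∅
  b1: def={e} ue={d}
  b2: def={d,y} ue={d}
  b3: def={y} ue={d,y}
  b4: def={x,y} ue=∅
  b5: def={d,e} ue={e}

Live sets:
  b0: in=∅ out={d}
  b1: in={d} out={d,e}
  b2: in={d,e} out={d,e,y}
  b3: in={d,e,y} out={e}
  b4: in=∅ out=∅
  b5: in={e} out=∅

Interfere edges:
  d: {e,y}
  e: {d,y}
  x: {y}
  y: {d,e,x}

Chromatic number:
  clique {d,e,y} ⇒ need ≥ 3
  3-colouring: r0={y}  r1={d,x}  r2={e}
  χ = 3

Answer: 3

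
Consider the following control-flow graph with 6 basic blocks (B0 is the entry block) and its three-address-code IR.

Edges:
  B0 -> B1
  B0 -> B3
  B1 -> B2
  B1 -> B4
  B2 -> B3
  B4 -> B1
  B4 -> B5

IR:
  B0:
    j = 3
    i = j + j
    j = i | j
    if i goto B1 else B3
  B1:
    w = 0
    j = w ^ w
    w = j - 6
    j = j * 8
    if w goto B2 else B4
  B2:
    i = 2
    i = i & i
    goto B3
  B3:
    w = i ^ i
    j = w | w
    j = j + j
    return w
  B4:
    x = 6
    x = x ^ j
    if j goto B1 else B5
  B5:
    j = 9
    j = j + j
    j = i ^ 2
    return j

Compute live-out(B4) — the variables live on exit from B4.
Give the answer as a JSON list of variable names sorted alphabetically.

Answer: ["i"]

Analysis:
Per-block:
  B0: {i,j} / ∅
  B1: {j,w} / ∅
  B2: {i} / ∅
  B3: {j,w} / {i}
  B4: {x} / {j}
  B5: {j} / {i}

Live sets:
  B0: in=∅ out={i}
  B1: in={i} out={i,j}
  B2: in=∅ out={i}
  B3: in={i} out=∅
  B4: in={i,j} out={i}
  B5: in={i} out=∅

live-out(B4) = ["i"]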